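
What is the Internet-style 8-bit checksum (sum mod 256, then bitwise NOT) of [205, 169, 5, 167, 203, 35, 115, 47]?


Sum = 946 mod 256 = 178
Complement = 77

77


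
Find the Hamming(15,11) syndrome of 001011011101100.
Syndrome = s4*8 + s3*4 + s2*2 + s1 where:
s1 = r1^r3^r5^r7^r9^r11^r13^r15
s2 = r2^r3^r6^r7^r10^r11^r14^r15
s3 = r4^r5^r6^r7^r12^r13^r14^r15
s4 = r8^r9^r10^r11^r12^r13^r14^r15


s1=0, s2=1, s3=0, s4=1

Syndrome = 10 (error at position 10)


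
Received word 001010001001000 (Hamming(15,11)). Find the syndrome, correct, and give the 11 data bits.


Syndrome = 3: error at position 3

Data: 01001001000 (corrected bit 3)


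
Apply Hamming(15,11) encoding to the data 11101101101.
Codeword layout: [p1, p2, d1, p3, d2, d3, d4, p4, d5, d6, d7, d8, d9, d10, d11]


Parity bits: p1=1, p2=0, p3=1, p4=1

101111011101101


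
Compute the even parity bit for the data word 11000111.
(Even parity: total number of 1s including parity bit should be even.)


Number of 1s in data: 5
Parity bit: 1

1


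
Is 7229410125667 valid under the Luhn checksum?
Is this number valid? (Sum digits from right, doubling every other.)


Luhn sum = 49
49 mod 10 = 9

Invalid (Luhn sum mod 10 = 9)


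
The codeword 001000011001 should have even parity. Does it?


Number of 1s: 4

Yes, parity is correct (4 ones)


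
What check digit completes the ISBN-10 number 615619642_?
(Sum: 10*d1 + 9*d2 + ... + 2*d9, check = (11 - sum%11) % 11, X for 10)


Weighted sum: 242
242 mod 11 = 0

Check digit: 0


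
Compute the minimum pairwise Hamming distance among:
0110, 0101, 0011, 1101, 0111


Comparing all pairs, minimum distance: 1
Can detect 0 errors, correct 0 errors

1


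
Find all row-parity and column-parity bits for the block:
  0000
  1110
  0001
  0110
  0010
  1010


Row parities: 011010
Column parities: 0001

Row P: 011010, Col P: 0001, Corner: 1


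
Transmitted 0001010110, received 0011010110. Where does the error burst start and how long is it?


XOR: 0010000000

Burst at position 2, length 1


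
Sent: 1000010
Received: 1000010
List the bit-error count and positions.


XOR: 0000000

0 errors (received matches sent)


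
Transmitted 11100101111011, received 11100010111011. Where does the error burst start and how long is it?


XOR: 00000111000000

Burst at position 5, length 3


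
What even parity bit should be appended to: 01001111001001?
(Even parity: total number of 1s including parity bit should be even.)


Number of 1s in data: 7
Parity bit: 1

1


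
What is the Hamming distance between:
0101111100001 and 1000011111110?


XOR: 1101100011111
Count of 1s: 9

9


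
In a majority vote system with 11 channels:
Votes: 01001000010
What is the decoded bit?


Ones: 3 out of 11
Threshold: 6

0 (3/11 voted 1)


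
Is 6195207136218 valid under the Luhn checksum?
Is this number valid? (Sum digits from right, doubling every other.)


Luhn sum = 47
47 mod 10 = 7

Invalid (Luhn sum mod 10 = 7)


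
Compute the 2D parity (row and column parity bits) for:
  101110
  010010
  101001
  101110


Row parities: 0010
Column parities: 111011

Row P: 0010, Col P: 111011, Corner: 1


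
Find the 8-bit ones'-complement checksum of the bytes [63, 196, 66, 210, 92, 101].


Sum = 728 mod 256 = 216
Complement = 39

39


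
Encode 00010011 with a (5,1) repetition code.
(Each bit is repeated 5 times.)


Each bit -> 5 copies

0000000000000001111100000000001111111111


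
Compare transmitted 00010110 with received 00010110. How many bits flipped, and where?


XOR: 00000000

0 errors (received matches sent)


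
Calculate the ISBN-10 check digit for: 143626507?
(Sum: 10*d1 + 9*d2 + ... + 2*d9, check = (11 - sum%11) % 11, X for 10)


Weighted sum: 188
188 mod 11 = 1

Check digit: X


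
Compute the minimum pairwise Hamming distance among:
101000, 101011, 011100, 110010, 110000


Comparing all pairs, minimum distance: 1
Can detect 0 errors, correct 0 errors

1


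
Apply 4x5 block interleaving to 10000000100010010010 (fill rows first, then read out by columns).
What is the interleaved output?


Matrix:
  10000
  00010
  00100
  10010
Read columns: 10010000001001010000

10010000001001010000


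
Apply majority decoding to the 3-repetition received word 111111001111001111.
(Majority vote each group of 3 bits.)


Groups: 111, 111, 001, 111, 001, 111
Majority votes: 110101

110101


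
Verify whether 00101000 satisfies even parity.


Number of 1s: 2

Yes, parity is correct (2 ones)


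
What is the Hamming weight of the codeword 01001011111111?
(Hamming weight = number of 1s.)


Counting 1s in 01001011111111

10


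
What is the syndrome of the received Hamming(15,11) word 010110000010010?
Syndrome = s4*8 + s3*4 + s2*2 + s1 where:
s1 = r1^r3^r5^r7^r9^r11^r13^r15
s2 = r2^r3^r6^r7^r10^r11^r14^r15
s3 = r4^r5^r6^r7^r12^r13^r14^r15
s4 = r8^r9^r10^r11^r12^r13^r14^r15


s1=0, s2=1, s3=1, s4=0

Syndrome = 6 (error at position 6)


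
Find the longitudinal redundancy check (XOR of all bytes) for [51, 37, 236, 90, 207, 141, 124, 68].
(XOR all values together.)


XOR chain: 51 ^ 37 ^ 236 ^ 90 ^ 207 ^ 141 ^ 124 ^ 68 = 218

218


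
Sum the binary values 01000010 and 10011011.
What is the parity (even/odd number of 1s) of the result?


01000010 = 66
10011011 = 155
Sum = 221 = 11011101
1s count = 6

even parity (6 ones in 11011101)


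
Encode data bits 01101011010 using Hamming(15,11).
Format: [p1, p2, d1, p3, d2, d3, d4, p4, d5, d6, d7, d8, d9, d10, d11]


Parity bits: p1=1, p2=1, p3=0, p4=0

110011001011010


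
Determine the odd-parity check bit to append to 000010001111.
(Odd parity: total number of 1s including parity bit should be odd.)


Number of 1s in data: 5
Parity bit: 0

0


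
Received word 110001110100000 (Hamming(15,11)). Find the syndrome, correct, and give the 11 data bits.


Syndrome = 0: no error detected

Data: 00110100000 (no errors)


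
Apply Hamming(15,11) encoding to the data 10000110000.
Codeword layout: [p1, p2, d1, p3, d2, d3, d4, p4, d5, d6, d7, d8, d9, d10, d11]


Parity bits: p1=0, p2=1, p3=0, p4=0

011000000110000


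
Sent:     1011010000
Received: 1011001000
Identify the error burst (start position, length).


XOR: 0000011000

Burst at position 5, length 2


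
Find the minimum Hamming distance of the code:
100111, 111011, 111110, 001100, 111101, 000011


Comparing all pairs, minimum distance: 2
Can detect 1 errors, correct 0 errors

2


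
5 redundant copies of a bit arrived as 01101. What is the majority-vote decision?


Ones: 3 out of 5
Threshold: 3

1 (3/5 voted 1)


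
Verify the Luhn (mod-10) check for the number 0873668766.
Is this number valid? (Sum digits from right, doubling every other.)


Luhn sum = 48
48 mod 10 = 8

Invalid (Luhn sum mod 10 = 8)


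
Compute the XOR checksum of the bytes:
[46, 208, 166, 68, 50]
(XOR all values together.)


XOR chain: 46 ^ 208 ^ 166 ^ 68 ^ 50 = 46

46


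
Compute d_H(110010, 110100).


XOR: 000110
Count of 1s: 2

2


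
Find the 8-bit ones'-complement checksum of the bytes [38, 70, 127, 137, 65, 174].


Sum = 611 mod 256 = 99
Complement = 156

156


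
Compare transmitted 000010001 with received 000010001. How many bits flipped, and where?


XOR: 000000000

0 errors (received matches sent)


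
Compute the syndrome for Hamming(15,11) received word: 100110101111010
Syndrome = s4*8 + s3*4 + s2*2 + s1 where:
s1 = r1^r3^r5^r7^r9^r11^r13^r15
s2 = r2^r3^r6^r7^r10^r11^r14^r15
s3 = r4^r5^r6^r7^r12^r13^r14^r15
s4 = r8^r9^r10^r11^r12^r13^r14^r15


s1=1, s2=0, s3=1, s4=1

Syndrome = 13 (error at position 13)


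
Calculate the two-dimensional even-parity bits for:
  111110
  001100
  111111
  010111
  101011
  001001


Row parities: 100000
Column parities: 111000

Row P: 100000, Col P: 111000, Corner: 1


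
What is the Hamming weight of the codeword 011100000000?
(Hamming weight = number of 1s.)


Counting 1s in 011100000000

3


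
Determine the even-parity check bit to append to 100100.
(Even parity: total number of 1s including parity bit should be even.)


Number of 1s in data: 2
Parity bit: 0

0


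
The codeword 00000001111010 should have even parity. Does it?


Number of 1s: 5

No, parity error (5 ones)


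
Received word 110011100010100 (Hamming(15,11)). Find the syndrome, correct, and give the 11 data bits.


Syndrome = 1: error at position 1

Data: 01110010100 (corrected bit 1)


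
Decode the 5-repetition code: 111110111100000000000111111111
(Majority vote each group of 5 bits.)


Groups: 11111, 01111, 00000, 00000, 01111, 11111
Majority votes: 110011

110011


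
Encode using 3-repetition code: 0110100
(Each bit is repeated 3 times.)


Each bit -> 3 copies

000111111000111000000


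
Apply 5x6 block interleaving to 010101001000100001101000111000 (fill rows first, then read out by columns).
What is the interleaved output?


Matrix:
  010101
  001000
  100001
  101000
  111000
Read columns: 001111000101011100000000010100

001111000101011100000000010100


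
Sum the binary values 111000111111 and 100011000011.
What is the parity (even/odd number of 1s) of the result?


111000111111 = 3647
100011000011 = 2243
Sum = 5890 = 1011100000010
1s count = 5

odd parity (5 ones in 1011100000010)


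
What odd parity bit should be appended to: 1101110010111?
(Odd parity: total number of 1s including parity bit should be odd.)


Number of 1s in data: 9
Parity bit: 0

0


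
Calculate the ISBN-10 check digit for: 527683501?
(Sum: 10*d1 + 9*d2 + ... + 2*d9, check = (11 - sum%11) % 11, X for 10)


Weighted sum: 251
251 mod 11 = 9

Check digit: 2


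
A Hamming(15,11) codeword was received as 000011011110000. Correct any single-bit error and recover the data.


Syndrome = 3: error at position 3

Data: 11101110000 (corrected bit 3)


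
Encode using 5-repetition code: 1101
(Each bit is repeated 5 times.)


Each bit -> 5 copies

11111111110000011111


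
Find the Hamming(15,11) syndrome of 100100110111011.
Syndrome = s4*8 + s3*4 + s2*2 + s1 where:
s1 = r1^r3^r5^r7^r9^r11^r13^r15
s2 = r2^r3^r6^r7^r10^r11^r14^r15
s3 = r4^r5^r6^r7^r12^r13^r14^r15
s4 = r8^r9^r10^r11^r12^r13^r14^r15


s1=0, s2=1, s3=1, s4=0

Syndrome = 6 (error at position 6)


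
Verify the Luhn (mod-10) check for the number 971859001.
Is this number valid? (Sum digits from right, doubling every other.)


Luhn sum = 37
37 mod 10 = 7

Invalid (Luhn sum mod 10 = 7)


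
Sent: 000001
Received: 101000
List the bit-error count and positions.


XOR: 101001

3 error(s) at position(s): 0, 2, 5


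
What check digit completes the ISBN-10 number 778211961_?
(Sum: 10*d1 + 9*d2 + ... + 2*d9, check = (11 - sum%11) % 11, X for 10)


Weighted sum: 278
278 mod 11 = 3

Check digit: 8


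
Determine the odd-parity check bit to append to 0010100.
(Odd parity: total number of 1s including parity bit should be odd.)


Number of 1s in data: 2
Parity bit: 1

1


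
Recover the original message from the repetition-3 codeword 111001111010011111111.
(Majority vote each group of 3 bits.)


Groups: 111, 001, 111, 010, 011, 111, 111
Majority votes: 1010111

1010111


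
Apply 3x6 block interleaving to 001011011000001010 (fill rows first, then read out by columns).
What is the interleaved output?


Matrix:
  001011
  011000
  001010
Read columns: 000010111000101100

000010111000101100


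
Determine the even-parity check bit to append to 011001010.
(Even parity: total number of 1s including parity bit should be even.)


Number of 1s in data: 4
Parity bit: 0

0


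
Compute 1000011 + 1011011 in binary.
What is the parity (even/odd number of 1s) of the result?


1000011 = 67
1011011 = 91
Sum = 158 = 10011110
1s count = 5

odd parity (5 ones in 10011110)


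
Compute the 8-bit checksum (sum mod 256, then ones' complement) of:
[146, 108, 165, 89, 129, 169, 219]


Sum = 1025 mod 256 = 1
Complement = 254

254


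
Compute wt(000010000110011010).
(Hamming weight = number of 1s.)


Counting 1s in 000010000110011010

6


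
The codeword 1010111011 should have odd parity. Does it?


Number of 1s: 7

Yes, parity is correct (7 ones)


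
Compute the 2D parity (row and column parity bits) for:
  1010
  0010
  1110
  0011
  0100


Row parities: 01101
Column parities: 0001

Row P: 01101, Col P: 0001, Corner: 1


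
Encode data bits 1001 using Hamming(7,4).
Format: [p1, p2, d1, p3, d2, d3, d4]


Parity bits: p1=0, p2=0, p3=1

0011001


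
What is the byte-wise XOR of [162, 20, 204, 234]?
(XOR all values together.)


XOR chain: 162 ^ 20 ^ 204 ^ 234 = 144

144


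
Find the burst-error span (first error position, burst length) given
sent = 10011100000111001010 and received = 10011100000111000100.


XOR: 00000000000000001110

Burst at position 16, length 3


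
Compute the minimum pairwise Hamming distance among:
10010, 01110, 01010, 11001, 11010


Comparing all pairs, minimum distance: 1
Can detect 0 errors, correct 0 errors

1


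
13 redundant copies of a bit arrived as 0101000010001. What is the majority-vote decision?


Ones: 4 out of 13
Threshold: 7

0 (4/13 voted 1)


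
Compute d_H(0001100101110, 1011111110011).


XOR: 1010011011101
Count of 1s: 8

8


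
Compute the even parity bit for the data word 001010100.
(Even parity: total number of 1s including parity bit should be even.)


Number of 1s in data: 3
Parity bit: 1

1


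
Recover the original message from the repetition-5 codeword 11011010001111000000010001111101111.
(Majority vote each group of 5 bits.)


Groups: 11011, 01000, 11110, 00000, 01000, 11111, 01111
Majority votes: 1010011

1010011


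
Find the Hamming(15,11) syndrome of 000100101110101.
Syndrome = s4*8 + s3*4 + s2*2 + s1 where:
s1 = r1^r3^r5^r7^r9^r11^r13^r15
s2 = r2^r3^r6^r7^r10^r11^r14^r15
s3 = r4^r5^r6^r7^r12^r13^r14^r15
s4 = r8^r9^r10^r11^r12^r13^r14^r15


s1=1, s2=0, s3=0, s4=1

Syndrome = 9 (error at position 9)


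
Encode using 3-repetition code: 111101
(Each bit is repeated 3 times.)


Each bit -> 3 copies

111111111111000111


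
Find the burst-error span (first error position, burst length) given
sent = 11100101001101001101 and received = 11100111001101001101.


XOR: 00000010000000000000

Burst at position 6, length 1


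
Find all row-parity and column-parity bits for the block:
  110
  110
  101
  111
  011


Row parities: 00010
Column parities: 001

Row P: 00010, Col P: 001, Corner: 1


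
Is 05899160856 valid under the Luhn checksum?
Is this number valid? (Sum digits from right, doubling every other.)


Luhn sum = 50
50 mod 10 = 0

Valid (Luhn sum mod 10 = 0)


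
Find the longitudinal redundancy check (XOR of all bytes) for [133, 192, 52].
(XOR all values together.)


XOR chain: 133 ^ 192 ^ 52 = 113

113


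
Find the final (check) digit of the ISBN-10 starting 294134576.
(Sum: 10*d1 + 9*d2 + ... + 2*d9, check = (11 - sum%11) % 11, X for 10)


Weighted sum: 231
231 mod 11 = 0

Check digit: 0


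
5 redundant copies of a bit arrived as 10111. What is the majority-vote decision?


Ones: 4 out of 5
Threshold: 3

1 (4/5 voted 1)


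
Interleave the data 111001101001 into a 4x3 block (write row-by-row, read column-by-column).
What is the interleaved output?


Matrix:
  111
  001
  101
  001
Read columns: 101010001111

101010001111


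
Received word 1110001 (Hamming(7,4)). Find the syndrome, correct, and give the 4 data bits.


Syndrome = 7: error at position 7

Data: 1000 (corrected bit 7)


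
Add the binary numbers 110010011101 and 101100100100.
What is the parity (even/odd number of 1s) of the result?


110010011101 = 3229
101100100100 = 2852
Sum = 6081 = 1011111000001
1s count = 7

odd parity (7 ones in 1011111000001)


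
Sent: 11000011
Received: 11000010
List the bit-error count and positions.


XOR: 00000001

1 error(s) at position(s): 7


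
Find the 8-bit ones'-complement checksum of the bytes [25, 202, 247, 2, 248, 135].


Sum = 859 mod 256 = 91
Complement = 164

164


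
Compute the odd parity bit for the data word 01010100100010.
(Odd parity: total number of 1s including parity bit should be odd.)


Number of 1s in data: 5
Parity bit: 0

0


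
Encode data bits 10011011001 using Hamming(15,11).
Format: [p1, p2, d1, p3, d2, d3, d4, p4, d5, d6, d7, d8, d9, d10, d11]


Parity bits: p1=1, p2=0, p3=1, p4=0

101100101011001


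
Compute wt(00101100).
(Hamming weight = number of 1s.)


Counting 1s in 00101100

3


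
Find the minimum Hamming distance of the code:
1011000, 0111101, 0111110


Comparing all pairs, minimum distance: 2
Can detect 1 errors, correct 0 errors

2


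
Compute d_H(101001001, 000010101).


XOR: 101011100
Count of 1s: 5

5


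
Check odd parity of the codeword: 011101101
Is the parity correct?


Number of 1s: 6

No, parity error (6 ones)


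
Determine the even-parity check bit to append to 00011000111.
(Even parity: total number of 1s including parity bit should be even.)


Number of 1s in data: 5
Parity bit: 1

1


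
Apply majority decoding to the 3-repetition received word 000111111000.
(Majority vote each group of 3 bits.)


Groups: 000, 111, 111, 000
Majority votes: 0110

0110


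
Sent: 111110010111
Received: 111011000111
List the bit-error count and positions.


XOR: 000101010000

3 error(s) at position(s): 3, 5, 7


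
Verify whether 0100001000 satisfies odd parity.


Number of 1s: 2

No, parity error (2 ones)


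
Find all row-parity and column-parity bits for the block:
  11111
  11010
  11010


Row parities: 111
Column parities: 11111

Row P: 111, Col P: 11111, Corner: 1


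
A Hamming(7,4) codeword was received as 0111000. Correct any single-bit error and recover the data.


Syndrome = 5: error at position 5

Data: 1100 (corrected bit 5)


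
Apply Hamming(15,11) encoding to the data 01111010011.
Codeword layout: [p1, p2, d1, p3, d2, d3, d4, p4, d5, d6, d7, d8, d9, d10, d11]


Parity bits: p1=1, p2=1, p3=1, p4=0

110111101010011


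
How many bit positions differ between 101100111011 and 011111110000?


XOR: 110011001011
Count of 1s: 7

7


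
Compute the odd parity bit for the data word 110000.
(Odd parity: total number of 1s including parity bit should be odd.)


Number of 1s in data: 2
Parity bit: 1

1


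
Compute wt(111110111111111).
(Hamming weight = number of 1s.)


Counting 1s in 111110111111111

14


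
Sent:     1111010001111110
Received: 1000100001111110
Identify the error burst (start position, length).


XOR: 0111110000000000

Burst at position 1, length 5


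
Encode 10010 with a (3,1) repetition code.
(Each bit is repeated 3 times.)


Each bit -> 3 copies

111000000111000


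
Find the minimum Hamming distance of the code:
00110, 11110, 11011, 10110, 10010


Comparing all pairs, minimum distance: 1
Can detect 0 errors, correct 0 errors

1


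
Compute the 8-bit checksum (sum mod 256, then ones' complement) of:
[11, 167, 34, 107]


Sum = 319 mod 256 = 63
Complement = 192

192


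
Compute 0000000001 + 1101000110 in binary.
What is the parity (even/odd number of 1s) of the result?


0000000001 = 1
1101000110 = 838
Sum = 839 = 1101000111
1s count = 6

even parity (6 ones in 1101000111)


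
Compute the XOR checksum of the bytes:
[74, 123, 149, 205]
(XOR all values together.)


XOR chain: 74 ^ 123 ^ 149 ^ 205 = 105

105


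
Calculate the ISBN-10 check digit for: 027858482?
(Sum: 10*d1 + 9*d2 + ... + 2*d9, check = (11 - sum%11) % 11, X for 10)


Weighted sum: 244
244 mod 11 = 2

Check digit: 9


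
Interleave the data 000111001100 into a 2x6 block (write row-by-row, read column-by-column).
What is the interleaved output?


Matrix:
  000111
  001100
Read columns: 000001111010

000001111010


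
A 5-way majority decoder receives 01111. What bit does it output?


Ones: 4 out of 5
Threshold: 3

1 (4/5 voted 1)


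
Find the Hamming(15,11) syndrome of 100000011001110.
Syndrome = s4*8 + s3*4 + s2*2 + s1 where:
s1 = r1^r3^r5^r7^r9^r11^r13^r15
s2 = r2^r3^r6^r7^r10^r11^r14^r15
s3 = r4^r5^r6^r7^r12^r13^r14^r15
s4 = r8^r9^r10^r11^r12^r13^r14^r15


s1=1, s2=1, s3=1, s4=1

Syndrome = 15 (error at position 15)


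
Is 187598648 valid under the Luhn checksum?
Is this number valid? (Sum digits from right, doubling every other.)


Luhn sum = 54
54 mod 10 = 4

Invalid (Luhn sum mod 10 = 4)


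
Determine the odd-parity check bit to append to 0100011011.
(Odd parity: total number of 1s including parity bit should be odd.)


Number of 1s in data: 5
Parity bit: 0

0


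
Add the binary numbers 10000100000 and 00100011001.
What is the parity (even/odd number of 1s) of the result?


10000100000 = 1056
00100011001 = 281
Sum = 1337 = 10100111001
1s count = 6

even parity (6 ones in 10100111001)


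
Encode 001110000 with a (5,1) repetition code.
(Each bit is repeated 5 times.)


Each bit -> 5 copies

000000000011111111111111100000000000000000000


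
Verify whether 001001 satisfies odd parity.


Number of 1s: 2

No, parity error (2 ones)


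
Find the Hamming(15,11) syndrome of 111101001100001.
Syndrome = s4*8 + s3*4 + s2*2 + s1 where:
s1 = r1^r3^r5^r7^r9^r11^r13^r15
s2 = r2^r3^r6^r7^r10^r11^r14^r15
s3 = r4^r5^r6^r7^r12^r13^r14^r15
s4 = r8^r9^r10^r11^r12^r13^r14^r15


s1=0, s2=1, s3=1, s4=1

Syndrome = 14 (error at position 14)


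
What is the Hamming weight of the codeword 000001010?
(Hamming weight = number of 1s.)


Counting 1s in 000001010

2


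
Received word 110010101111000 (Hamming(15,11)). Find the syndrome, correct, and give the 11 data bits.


Syndrome = 5: error at position 5

Data: 00011111000 (corrected bit 5)


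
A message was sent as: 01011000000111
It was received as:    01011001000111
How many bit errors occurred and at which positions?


XOR: 00000001000000

1 error(s) at position(s): 7


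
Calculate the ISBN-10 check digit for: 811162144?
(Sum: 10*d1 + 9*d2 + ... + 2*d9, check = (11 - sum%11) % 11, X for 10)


Weighted sum: 174
174 mod 11 = 9

Check digit: 2


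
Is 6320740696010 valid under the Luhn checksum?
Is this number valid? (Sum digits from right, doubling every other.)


Luhn sum = 46
46 mod 10 = 6

Invalid (Luhn sum mod 10 = 6)


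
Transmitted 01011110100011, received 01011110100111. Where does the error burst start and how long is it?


XOR: 00000000000100

Burst at position 11, length 1


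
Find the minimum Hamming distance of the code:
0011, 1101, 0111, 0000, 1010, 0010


Comparing all pairs, minimum distance: 1
Can detect 0 errors, correct 0 errors

1


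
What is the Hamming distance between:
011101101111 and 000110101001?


XOR: 011011000110
Count of 1s: 6

6


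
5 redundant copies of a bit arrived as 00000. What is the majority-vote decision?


Ones: 0 out of 5
Threshold: 3

0 (0/5 voted 1)


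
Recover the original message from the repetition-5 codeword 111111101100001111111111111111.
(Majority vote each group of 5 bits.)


Groups: 11111, 11011, 00001, 11111, 11111, 11111
Majority votes: 110111

110111


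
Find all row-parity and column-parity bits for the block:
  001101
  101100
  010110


Row parities: 111
Column parities: 110111

Row P: 111, Col P: 110111, Corner: 1


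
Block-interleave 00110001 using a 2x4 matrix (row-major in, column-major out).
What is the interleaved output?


Matrix:
  0011
  0001
Read columns: 00001011

00001011


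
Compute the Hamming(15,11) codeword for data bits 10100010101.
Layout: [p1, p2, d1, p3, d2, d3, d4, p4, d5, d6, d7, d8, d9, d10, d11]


Parity bits: p1=0, p2=0, p3=1, p4=1

001101010010101


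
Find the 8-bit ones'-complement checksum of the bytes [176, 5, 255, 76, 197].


Sum = 709 mod 256 = 197
Complement = 58

58


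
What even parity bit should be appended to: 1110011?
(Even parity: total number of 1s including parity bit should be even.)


Number of 1s in data: 5
Parity bit: 1

1


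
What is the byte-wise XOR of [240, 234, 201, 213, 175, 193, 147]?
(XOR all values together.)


XOR chain: 240 ^ 234 ^ 201 ^ 213 ^ 175 ^ 193 ^ 147 = 251

251


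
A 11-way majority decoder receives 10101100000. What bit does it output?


Ones: 4 out of 11
Threshold: 6

0 (4/11 voted 1)


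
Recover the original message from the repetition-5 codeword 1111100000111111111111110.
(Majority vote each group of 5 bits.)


Groups: 11111, 00000, 11111, 11111, 11110
Majority votes: 10111

10111


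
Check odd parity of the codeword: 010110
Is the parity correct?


Number of 1s: 3

Yes, parity is correct (3 ones)


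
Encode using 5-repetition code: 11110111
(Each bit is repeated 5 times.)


Each bit -> 5 copies

1111111111111111111100000111111111111111


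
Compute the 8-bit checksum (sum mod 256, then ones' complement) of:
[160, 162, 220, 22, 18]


Sum = 582 mod 256 = 70
Complement = 185

185


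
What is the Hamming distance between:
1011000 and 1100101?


XOR: 0111101
Count of 1s: 5

5


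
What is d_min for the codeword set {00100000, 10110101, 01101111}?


Comparing all pairs, minimum distance: 4
Can detect 3 errors, correct 1 errors

4


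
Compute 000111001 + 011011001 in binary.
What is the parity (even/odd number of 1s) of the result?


000111001 = 57
011011001 = 217
Sum = 274 = 100010010
1s count = 3

odd parity (3 ones in 100010010)


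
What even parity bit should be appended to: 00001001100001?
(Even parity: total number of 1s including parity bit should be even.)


Number of 1s in data: 4
Parity bit: 0

0


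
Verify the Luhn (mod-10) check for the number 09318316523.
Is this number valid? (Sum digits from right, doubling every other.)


Luhn sum = 44
44 mod 10 = 4

Invalid (Luhn sum mod 10 = 4)


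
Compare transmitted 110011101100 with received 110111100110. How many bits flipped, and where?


XOR: 000100001010

3 error(s) at position(s): 3, 8, 10


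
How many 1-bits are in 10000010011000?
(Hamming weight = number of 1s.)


Counting 1s in 10000010011000

4


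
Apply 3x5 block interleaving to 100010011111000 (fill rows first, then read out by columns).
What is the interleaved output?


Matrix:
  10001
  00111
  11000
Read columns: 101001010010110

101001010010110


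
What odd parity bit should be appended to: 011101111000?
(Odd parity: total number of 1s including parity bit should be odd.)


Number of 1s in data: 7
Parity bit: 0

0


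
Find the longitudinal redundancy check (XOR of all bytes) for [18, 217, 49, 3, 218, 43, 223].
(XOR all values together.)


XOR chain: 18 ^ 217 ^ 49 ^ 3 ^ 218 ^ 43 ^ 223 = 215

215


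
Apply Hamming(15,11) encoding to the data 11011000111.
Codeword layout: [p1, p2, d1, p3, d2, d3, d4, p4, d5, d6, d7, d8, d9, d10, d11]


Parity bits: p1=0, p2=0, p3=1, p4=0

001110101000111


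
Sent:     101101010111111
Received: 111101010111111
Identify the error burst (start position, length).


XOR: 010000000000000

Burst at position 1, length 1


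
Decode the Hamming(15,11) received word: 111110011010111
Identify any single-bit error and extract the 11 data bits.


Syndrome = 7: error at position 7

Data: 11011010111 (corrected bit 7)


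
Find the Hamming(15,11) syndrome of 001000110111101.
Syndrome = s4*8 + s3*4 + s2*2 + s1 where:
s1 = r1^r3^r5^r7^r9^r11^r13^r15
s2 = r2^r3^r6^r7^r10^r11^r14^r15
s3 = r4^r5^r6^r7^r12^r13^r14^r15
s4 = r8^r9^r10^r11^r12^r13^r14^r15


s1=1, s2=1, s3=0, s4=0

Syndrome = 3 (error at position 3)


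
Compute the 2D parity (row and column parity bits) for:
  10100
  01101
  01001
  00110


Row parities: 0100
Column parities: 10110

Row P: 0100, Col P: 10110, Corner: 1


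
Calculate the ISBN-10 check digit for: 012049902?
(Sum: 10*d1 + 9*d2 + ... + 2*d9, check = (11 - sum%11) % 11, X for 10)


Weighted sum: 134
134 mod 11 = 2

Check digit: 9


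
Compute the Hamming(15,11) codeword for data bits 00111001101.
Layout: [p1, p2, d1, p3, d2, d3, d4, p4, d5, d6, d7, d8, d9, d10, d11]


Parity bits: p1=0, p2=1, p3=1, p4=0

010101101001101


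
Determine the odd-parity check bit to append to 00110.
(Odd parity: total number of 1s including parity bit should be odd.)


Number of 1s in data: 2
Parity bit: 1

1


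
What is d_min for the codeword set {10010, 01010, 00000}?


Comparing all pairs, minimum distance: 2
Can detect 1 errors, correct 0 errors

2


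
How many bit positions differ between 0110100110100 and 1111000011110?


XOR: 1001100101010
Count of 1s: 6

6


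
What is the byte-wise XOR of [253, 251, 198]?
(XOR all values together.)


XOR chain: 253 ^ 251 ^ 198 = 192

192


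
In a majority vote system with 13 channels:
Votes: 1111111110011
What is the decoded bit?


Ones: 11 out of 13
Threshold: 7

1 (11/13 voted 1)


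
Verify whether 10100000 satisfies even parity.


Number of 1s: 2

Yes, parity is correct (2 ones)


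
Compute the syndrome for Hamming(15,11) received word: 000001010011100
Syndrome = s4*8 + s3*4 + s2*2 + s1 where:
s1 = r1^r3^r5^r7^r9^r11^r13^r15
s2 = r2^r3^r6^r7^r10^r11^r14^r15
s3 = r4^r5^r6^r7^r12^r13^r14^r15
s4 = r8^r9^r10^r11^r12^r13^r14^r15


s1=0, s2=0, s3=1, s4=0

Syndrome = 4 (error at position 4)


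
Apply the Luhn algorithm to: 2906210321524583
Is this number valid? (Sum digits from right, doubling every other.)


Luhn sum = 58
58 mod 10 = 8

Invalid (Luhn sum mod 10 = 8)


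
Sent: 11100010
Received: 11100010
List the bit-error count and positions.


XOR: 00000000

0 errors (received matches sent)


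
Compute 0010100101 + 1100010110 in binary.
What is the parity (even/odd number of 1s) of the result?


0010100101 = 165
1100010110 = 790
Sum = 955 = 1110111011
1s count = 8

even parity (8 ones in 1110111011)


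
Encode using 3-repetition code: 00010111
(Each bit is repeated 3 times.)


Each bit -> 3 copies

000000000111000111111111


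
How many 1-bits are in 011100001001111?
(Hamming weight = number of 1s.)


Counting 1s in 011100001001111

8


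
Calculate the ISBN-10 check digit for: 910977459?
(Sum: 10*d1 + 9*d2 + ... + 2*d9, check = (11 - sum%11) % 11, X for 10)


Weighted sum: 288
288 mod 11 = 2

Check digit: 9


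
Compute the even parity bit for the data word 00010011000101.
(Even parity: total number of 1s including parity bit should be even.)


Number of 1s in data: 5
Parity bit: 1

1


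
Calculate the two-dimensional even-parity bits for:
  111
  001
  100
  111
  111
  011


Row parities: 111110
Column parities: 001

Row P: 111110, Col P: 001, Corner: 1


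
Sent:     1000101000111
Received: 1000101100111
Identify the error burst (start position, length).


XOR: 0000000100000

Burst at position 7, length 1


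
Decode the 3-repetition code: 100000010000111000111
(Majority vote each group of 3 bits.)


Groups: 100, 000, 010, 000, 111, 000, 111
Majority votes: 0000101

0000101


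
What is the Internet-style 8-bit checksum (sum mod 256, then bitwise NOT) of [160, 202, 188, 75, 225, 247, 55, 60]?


Sum = 1212 mod 256 = 188
Complement = 67

67


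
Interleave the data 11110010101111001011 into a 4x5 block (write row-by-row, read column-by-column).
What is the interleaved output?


Matrix:
  11110
  01010
  11110
  01011
Read columns: 10101111101011110001

10101111101011110001


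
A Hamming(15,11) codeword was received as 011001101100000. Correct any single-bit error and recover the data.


Syndrome = 3: error at position 3

Data: 00111100000 (corrected bit 3)


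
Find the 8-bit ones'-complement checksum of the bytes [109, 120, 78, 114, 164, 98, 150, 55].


Sum = 888 mod 256 = 120
Complement = 135

135


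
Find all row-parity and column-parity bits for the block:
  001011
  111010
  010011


Row parities: 101
Column parities: 100010

Row P: 101, Col P: 100010, Corner: 0


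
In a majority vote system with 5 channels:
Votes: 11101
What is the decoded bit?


Ones: 4 out of 5
Threshold: 3

1 (4/5 voted 1)


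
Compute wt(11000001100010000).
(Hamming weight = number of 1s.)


Counting 1s in 11000001100010000

5


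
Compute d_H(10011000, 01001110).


XOR: 11010110
Count of 1s: 5

5


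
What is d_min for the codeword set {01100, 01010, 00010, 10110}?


Comparing all pairs, minimum distance: 1
Can detect 0 errors, correct 0 errors

1


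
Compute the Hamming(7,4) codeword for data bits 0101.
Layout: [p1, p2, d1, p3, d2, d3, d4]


Parity bits: p1=0, p2=1, p3=0

0100101


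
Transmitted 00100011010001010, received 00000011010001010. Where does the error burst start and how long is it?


XOR: 00100000000000000

Burst at position 2, length 1


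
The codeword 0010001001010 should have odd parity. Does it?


Number of 1s: 4

No, parity error (4 ones)


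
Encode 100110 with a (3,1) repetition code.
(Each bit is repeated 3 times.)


Each bit -> 3 copies

111000000111111000


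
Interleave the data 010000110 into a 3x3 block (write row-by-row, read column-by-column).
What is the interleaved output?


Matrix:
  010
  000
  110
Read columns: 001101000

001101000


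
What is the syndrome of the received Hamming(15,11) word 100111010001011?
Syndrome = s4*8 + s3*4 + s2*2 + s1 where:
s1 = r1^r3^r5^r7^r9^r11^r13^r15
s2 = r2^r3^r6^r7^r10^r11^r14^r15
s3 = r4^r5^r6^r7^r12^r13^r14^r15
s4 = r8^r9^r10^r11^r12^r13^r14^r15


s1=1, s2=1, s3=0, s4=0

Syndrome = 3 (error at position 3)


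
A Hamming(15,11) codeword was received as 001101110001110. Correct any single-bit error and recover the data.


Syndrome = 1: error at position 1

Data: 10110001110 (corrected bit 1)


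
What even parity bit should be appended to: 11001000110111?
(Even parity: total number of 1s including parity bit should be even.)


Number of 1s in data: 8
Parity bit: 0

0


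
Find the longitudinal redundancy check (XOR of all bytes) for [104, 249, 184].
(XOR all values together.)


XOR chain: 104 ^ 249 ^ 184 = 41

41


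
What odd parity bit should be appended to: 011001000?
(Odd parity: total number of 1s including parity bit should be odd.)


Number of 1s in data: 3
Parity bit: 0

0


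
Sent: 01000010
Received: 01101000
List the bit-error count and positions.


XOR: 00101010

3 error(s) at position(s): 2, 4, 6


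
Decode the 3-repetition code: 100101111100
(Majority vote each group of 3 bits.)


Groups: 100, 101, 111, 100
Majority votes: 0110

0110


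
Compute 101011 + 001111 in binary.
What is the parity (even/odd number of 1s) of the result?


101011 = 43
001111 = 15
Sum = 58 = 111010
1s count = 4

even parity (4 ones in 111010)


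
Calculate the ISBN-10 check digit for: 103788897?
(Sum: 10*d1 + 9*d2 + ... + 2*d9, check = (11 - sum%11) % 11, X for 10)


Weighted sum: 244
244 mod 11 = 2

Check digit: 9


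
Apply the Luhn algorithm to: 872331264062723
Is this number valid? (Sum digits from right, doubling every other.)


Luhn sum = 59
59 mod 10 = 9

Invalid (Luhn sum mod 10 = 9)


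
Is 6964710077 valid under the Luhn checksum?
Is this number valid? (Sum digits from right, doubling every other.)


Luhn sum = 37
37 mod 10 = 7

Invalid (Luhn sum mod 10 = 7)


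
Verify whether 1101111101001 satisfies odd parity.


Number of 1s: 9

Yes, parity is correct (9 ones)


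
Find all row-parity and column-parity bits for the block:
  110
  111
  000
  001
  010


Row parities: 01011
Column parities: 010

Row P: 01011, Col P: 010, Corner: 1


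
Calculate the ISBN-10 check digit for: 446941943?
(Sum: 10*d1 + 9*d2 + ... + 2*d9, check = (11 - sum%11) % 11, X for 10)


Weighted sum: 270
270 mod 11 = 6

Check digit: 5


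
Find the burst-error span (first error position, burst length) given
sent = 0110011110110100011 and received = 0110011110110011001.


XOR: 0000000000000111010

Burst at position 13, length 5


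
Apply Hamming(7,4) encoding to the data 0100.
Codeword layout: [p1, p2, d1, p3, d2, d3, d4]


Parity bits: p1=1, p2=0, p3=1

1001100


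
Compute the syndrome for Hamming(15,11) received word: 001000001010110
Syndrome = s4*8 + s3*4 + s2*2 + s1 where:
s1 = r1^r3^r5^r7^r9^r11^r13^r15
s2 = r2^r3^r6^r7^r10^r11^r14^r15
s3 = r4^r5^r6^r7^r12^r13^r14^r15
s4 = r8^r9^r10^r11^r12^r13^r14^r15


s1=0, s2=1, s3=0, s4=0

Syndrome = 2 (error at position 2)


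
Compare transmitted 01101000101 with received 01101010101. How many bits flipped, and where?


XOR: 00000010000

1 error(s) at position(s): 6


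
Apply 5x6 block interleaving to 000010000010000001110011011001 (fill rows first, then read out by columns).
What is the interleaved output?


Matrix:
  000010
  000010
  000001
  110011
  011001
Read columns: 000100001100001000001101000111

000100001100001000001101000111


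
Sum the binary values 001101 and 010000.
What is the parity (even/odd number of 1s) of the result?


001101 = 13
010000 = 16
Sum = 29 = 11101
1s count = 4

even parity (4 ones in 11101)


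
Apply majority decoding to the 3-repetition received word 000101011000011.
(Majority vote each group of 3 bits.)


Groups: 000, 101, 011, 000, 011
Majority votes: 01101

01101


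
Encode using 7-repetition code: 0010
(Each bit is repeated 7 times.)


Each bit -> 7 copies

0000000000000011111110000000


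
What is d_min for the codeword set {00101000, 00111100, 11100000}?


Comparing all pairs, minimum distance: 2
Can detect 1 errors, correct 0 errors

2


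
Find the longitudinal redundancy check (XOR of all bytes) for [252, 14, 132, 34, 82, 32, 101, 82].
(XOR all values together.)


XOR chain: 252 ^ 14 ^ 132 ^ 34 ^ 82 ^ 32 ^ 101 ^ 82 = 17

17


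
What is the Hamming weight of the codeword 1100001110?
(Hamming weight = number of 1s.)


Counting 1s in 1100001110

5


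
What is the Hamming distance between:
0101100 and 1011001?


XOR: 1110101
Count of 1s: 5

5


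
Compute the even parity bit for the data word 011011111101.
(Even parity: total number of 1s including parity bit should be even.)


Number of 1s in data: 9
Parity bit: 1

1


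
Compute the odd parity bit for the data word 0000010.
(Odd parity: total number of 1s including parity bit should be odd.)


Number of 1s in data: 1
Parity bit: 0

0


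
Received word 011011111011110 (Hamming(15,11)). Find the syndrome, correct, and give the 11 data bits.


Syndrome = 0: no error detected

Data: 11111011110 (no errors)


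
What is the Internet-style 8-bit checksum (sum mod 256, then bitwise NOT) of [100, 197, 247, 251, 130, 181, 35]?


Sum = 1141 mod 256 = 117
Complement = 138

138


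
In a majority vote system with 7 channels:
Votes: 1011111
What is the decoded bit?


Ones: 6 out of 7
Threshold: 4

1 (6/7 voted 1)


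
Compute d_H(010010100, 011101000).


XOR: 001111100
Count of 1s: 5

5


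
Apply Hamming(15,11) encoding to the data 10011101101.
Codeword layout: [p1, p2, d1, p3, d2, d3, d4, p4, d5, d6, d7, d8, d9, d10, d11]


Parity bits: p1=1, p2=0, p3=0, p4=1

101000111101101


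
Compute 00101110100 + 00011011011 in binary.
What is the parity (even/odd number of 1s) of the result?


00101110100 = 372
00011011011 = 219
Sum = 591 = 1001001111
1s count = 6

even parity (6 ones in 1001001111)


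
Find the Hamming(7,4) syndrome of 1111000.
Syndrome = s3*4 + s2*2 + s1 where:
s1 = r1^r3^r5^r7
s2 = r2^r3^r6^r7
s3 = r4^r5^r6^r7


s1=0, s2=0, s3=1

Syndrome = 4 (error at position 4)
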